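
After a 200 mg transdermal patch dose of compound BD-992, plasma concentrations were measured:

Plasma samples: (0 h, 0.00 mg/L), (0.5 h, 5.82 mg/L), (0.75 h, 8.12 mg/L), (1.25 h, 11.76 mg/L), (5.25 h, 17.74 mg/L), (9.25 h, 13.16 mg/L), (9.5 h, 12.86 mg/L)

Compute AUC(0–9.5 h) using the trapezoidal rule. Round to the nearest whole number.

Trapezoidal AUC_0→9.5:
  [0→0.5]: (0.00+5.82)/2 × 0.5 = 1.455
  [0.5→0.75]: (5.82+8.12)/2 × 0.25 = 1.7425
  [0.75→1.25]: (8.12+11.76)/2 × 0.5 = 4.97
  [1.25→5.25]: (11.76+17.74)/2 × 4 = 59.0
  [5.25→9.25]: (17.74+13.16)/2 × 4 = 61.8
  [9.25→9.5]: (13.16+12.86)/2 × 0.25 = 3.2525
  Sum = 132.22 mg/L·h

AUC = 132 mg/L·h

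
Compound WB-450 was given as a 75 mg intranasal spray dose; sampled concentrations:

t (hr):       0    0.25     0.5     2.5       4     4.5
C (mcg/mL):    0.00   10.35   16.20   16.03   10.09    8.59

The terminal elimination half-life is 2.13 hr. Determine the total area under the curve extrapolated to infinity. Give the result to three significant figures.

Trapezoidal AUC_0→4.5:
  [0→0.25]: (0.00+10.35)/2 × 0.25 = 1.29375
  [0.25→0.5]: (10.35+16.20)/2 × 0.25 = 3.31875
  [0.5→2.5]: (16.20+16.03)/2 × 2 = 32.23
  [2.5→4]: (16.03+10.09)/2 × 1.5 = 19.59
  [4→4.5]: (10.09+8.59)/2 × 0.5 = 4.67
  Sum = 61.1025 mcg/mL·hr
k_e = ln2 / t½ = 0.693147 / 2.13 = 0.3254 hr^-1
Extrapolated tail: C_last / k_e = 8.59 / 0.3254 = 26.398
AUC_0→∞ = 61.1025 + 26.398 = 87.5005 mcg/mL·hr

AUC = 87.5 mcg/mL·hr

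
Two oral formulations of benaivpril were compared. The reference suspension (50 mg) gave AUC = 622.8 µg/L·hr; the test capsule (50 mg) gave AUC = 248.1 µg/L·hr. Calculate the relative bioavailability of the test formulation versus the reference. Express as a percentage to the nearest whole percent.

F_rel = (AUC_test/D_test) / (AUC_ref/D_ref)
      = (248.1/50) / (622.8/50)
      = 4.962 / 12.456 = 0.3984 = 39.84%

F_rel = 40%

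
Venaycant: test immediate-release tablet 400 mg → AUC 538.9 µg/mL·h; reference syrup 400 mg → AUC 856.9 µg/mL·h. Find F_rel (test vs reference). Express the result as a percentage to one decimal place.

F_rel = (AUC_test/D_test) / (AUC_ref/D_ref)
      = (538.9/400) / (856.9/400)
      = 1.34725 / 2.14225 = 0.6289 = 62.89%

F_rel = 62.9%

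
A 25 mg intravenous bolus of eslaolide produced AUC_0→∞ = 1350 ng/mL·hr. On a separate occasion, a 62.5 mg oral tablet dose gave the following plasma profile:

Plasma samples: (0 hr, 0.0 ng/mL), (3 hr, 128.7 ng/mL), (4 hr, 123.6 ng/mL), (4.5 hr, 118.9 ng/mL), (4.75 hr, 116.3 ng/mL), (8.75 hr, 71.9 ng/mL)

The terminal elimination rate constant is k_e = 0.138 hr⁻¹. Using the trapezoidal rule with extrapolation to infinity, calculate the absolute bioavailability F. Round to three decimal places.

Trapezoidal AUC_0→8.75 (oral tablet):
  [0→3]: (0.0+128.7)/2 × 3 = 193.05
  [3→4]: (128.7+123.6)/2 × 1 = 126.15
  [4→4.5]: (123.6+118.9)/2 × 0.5 = 60.625
  [4.5→4.75]: (118.9+116.3)/2 × 0.25 = 29.4
  [4.75→8.75]: (116.3+71.9)/2 × 4 = 376.4
  Sum = 785.625 ng/mL·hr
Tail: C_last/k_e = 71.9/0.138 = 521.014
AUC_0→∞ (oral tablet) = 785.625 + 521.014 = 1306.639 ng/mL·hr
F = (AUC_ev/D_ev)/(AUC_iv/D_iv) = (1306.639/62.5)/(1350/25) = 20.906224/54 = 0.3872

F = 0.387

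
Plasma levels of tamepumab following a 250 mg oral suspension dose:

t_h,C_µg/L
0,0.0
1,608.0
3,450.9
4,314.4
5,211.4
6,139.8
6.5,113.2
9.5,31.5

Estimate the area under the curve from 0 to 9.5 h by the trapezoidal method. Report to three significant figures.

Trapezoidal AUC_0→9.5:
  [0→1]: (0.0+608.0)/2 × 1 = 304.0
  [1→3]: (608.0+450.9)/2 × 2 = 1058.9
  [3→4]: (450.9+314.4)/2 × 1 = 382.65
  [4→5]: (314.4+211.4)/2 × 1 = 262.9
  [5→6]: (211.4+139.8)/2 × 1 = 175.6
  [6→6.5]: (139.8+113.2)/2 × 0.5 = 63.25
  [6.5→9.5]: (113.2+31.5)/2 × 3 = 217.05
  Sum = 2464.35 µg/L·h

AUC = 2460 µg/L·h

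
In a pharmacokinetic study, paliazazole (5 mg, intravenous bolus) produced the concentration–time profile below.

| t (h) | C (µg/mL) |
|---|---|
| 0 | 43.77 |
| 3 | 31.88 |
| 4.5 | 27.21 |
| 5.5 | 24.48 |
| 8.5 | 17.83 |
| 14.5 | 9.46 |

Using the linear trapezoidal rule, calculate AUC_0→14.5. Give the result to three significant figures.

AUC = 329 µg/mL·h

Trapezoidal AUC_0→14.5:
  [0→3]: (43.77+31.88)/2 × 3 = 113.475
  [3→4.5]: (31.88+27.21)/2 × 1.5 = 44.3175
  [4.5→5.5]: (27.21+24.48)/2 × 1 = 25.845
  [5.5→8.5]: (24.48+17.83)/2 × 3 = 63.465
  [8.5→14.5]: (17.83+9.46)/2 × 6 = 81.87
  Sum = 328.9725 µg/mL·h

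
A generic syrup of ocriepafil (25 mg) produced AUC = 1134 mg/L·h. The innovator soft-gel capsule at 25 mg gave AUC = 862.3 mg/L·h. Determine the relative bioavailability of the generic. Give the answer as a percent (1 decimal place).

F_rel = (AUC_test/D_test) / (AUC_ref/D_ref)
      = (1134/25) / (862.3/25)
      = 45.36 / 34.492 = 1.3151 = 131.51%

F_rel = 131.5%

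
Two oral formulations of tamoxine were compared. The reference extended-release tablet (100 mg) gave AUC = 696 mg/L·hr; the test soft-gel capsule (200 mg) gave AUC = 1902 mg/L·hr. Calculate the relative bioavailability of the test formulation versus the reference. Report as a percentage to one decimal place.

F_rel = 136.6%

F_rel = (AUC_test/D_test) / (AUC_ref/D_ref)
      = (1902/200) / (696/100)
      = 9.51 / 6.96 = 1.3664 = 136.64%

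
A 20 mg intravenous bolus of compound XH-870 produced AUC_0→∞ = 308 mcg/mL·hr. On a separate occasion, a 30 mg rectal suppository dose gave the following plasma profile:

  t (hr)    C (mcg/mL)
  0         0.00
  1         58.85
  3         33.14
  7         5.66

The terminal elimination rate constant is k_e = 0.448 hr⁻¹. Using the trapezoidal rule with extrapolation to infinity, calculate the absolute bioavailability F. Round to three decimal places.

F = 0.458

Trapezoidal AUC_0→7 (rectal suppository):
  [0→1]: (0.00+58.85)/2 × 1 = 29.425
  [1→3]: (58.85+33.14)/2 × 2 = 91.99
  [3→7]: (33.14+5.66)/2 × 4 = 77.6
  Sum = 199.015 mcg/mL·hr
Tail: C_last/k_e = 5.66/0.448 = 12.634
AUC_0→∞ (rectal suppository) = 199.015 + 12.634 = 211.649 mcg/mL·hr
F = (AUC_ev/D_ev)/(AUC_iv/D_iv) = (211.649/30)/(308/20) = 7.05497/15.4 = 0.4581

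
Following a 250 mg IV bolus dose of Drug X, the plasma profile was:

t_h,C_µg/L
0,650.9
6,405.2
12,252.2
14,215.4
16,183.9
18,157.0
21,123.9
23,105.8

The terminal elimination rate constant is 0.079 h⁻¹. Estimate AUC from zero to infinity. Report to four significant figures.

Trapezoidal AUC_0→23:
  [0→6]: (650.9+405.2)/2 × 6 = 3168.3
  [6→12]: (405.2+252.2)/2 × 6 = 1972.2
  [12→14]: (252.2+215.4)/2 × 2 = 467.6
  [14→16]: (215.4+183.9)/2 × 2 = 399.3
  [16→18]: (183.9+157.0)/2 × 2 = 340.9
  [18→21]: (157.0+123.9)/2 × 3 = 421.35
  [21→23]: (123.9+105.8)/2 × 2 = 229.7
  Sum = 6999.35 µg/L·h
Extrapolated tail: C_last / k_e = 105.8 / 0.079 = 1339.241
AUC_0→∞ = 6999.35 + 1339.241 = 8338.591 µg/L·h

AUC = 8339 µg/L·h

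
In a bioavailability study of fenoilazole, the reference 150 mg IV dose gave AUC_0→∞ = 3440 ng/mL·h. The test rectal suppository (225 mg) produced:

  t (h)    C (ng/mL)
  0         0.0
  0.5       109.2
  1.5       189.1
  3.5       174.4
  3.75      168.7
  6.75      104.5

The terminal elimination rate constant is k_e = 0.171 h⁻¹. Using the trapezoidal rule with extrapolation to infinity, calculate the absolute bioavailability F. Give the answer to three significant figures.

Trapezoidal AUC_0→6.75 (rectal suppository):
  [0→0.5]: (0.0+109.2)/2 × 0.5 = 27.3
  [0.5→1.5]: (109.2+189.1)/2 × 1 = 149.15
  [1.5→3.5]: (189.1+174.4)/2 × 2 = 363.5
  [3.5→3.75]: (174.4+168.7)/2 × 0.25 = 42.8875
  [3.75→6.75]: (168.7+104.5)/2 × 3 = 409.8
  Sum = 992.6375 ng/mL·h
Tail: C_last/k_e = 104.5/0.171 = 611.111
AUC_0→∞ (rectal suppository) = 992.6375 + 611.111 = 1603.7485 ng/mL·h
F = (AUC_ev/D_ev)/(AUC_iv/D_iv) = (1603.7485/225)/(3440/150) = 7.12777/22.9333 = 0.3108

F = 0.311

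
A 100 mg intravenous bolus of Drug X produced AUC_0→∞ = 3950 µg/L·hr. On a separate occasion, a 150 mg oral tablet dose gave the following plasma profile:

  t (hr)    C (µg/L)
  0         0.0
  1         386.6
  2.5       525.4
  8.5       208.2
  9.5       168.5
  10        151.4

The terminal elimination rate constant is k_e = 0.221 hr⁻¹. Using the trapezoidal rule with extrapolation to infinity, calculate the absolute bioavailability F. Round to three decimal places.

Trapezoidal AUC_0→10 (oral tablet):
  [0→1]: (0.0+386.6)/2 × 1 = 193.3
  [1→2.5]: (386.6+525.4)/2 × 1.5 = 684.0
  [2.5→8.5]: (525.4+208.2)/2 × 6 = 2200.8
  [8.5→9.5]: (208.2+168.5)/2 × 1 = 188.35
  [9.5→10]: (168.5+151.4)/2 × 0.5 = 79.975
  Sum = 3346.425 µg/L·hr
Tail: C_last/k_e = 151.4/0.221 = 685.068
AUC_0→∞ (oral tablet) = 3346.425 + 685.068 = 4031.493 µg/L·hr
F = (AUC_ev/D_ev)/(AUC_iv/D_iv) = (4031.493/150)/(3950/100) = 26.87662/39.5 = 0.6804

F = 0.680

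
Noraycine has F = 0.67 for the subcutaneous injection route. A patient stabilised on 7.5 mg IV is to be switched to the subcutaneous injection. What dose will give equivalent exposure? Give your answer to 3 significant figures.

For equal systemic exposure: F × D_ev = D_iv
D_ev = D_iv / F = 7.5 / 0.67 = 11.194 mg

D_subcutaneous = 11.2 mg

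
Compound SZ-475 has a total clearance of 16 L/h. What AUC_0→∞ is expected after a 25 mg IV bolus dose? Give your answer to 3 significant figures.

AUC_0→∞ = Dose_iv / CL
        = 25 / 16 = 1.5625 mg/L·h

AUC = 1.56 mg/L·h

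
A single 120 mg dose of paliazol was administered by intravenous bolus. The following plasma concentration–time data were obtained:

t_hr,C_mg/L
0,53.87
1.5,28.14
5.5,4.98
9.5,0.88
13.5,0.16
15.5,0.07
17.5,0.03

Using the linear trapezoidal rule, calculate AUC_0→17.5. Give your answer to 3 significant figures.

Trapezoidal AUC_0→17.5:
  [0→1.5]: (53.87+28.14)/2 × 1.5 = 61.5075
  [1.5→5.5]: (28.14+4.98)/2 × 4 = 66.24
  [5.5→9.5]: (4.98+0.88)/2 × 4 = 11.72
  [9.5→13.5]: (0.88+0.16)/2 × 4 = 2.08
  [13.5→15.5]: (0.16+0.07)/2 × 2 = 0.23
  [15.5→17.5]: (0.07+0.03)/2 × 2 = 0.1
  Sum = 141.8775 mg/L·hr

AUC = 142 mg/L·hr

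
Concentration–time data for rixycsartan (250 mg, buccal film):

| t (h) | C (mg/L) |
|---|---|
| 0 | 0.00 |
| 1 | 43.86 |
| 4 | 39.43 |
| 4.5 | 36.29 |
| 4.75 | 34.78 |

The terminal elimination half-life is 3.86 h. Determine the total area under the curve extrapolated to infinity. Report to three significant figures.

AUC = 368 mg/L·h

Trapezoidal AUC_0→4.75:
  [0→1]: (0.00+43.86)/2 × 1 = 21.93
  [1→4]: (43.86+39.43)/2 × 3 = 124.935
  [4→4.5]: (39.43+36.29)/2 × 0.5 = 18.93
  [4.5→4.75]: (36.29+34.78)/2 × 0.25 = 8.88375
  Sum = 174.67875 mg/L·h
k_e = ln2 / t½ = 0.693147 / 3.86 = 0.1796 h^-1
Extrapolated tail: C_last / k_e = 34.78 / 0.1796 = 193.653
AUC_0→∞ = 174.67875 + 193.653 = 368.33175 mg/L·h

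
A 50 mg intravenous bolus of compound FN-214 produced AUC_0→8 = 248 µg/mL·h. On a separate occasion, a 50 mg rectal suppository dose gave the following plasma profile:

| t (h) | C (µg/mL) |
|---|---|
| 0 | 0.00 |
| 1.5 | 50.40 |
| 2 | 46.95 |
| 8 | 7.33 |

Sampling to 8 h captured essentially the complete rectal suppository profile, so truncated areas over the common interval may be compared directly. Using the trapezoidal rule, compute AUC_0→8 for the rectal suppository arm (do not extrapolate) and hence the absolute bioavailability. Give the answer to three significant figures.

Trapezoidal AUC_0→8 (rectal suppository):
  [0→1.5]: (0.00+50.40)/2 × 1.5 = 37.8
  [1.5→2]: (50.40+46.95)/2 × 0.5 = 24.3375
  [2→8]: (46.95+7.33)/2 × 6 = 162.84
  Sum = 224.9775 µg/mL·h
F = (AUC_ev/D_ev)/(AUC_iv/D_iv) = (224.9775/50)/(248/50) = 4.49955/4.96 = 0.9072

F = 0.907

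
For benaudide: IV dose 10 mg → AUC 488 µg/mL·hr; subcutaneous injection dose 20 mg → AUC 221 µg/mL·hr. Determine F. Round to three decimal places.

F = 0.226

F = (AUC_ev / D_ev) / (AUC_iv / D_iv)
  = (221/20) / (488/10)
  = 11.05 / 48.8 = 0.2264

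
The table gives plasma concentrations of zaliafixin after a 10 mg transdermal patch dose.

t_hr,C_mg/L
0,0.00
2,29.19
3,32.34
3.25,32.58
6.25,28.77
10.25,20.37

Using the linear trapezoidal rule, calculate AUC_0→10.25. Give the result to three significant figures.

AUC = 258 mg/L·hr

Trapezoidal AUC_0→10.25:
  [0→2]: (0.00+29.19)/2 × 2 = 29.19
  [2→3]: (29.19+32.34)/2 × 1 = 30.765
  [3→3.25]: (32.34+32.58)/2 × 0.25 = 8.115
  [3.25→6.25]: (32.58+28.77)/2 × 3 = 92.025
  [6.25→10.25]: (28.77+20.37)/2 × 4 = 98.28
  Sum = 258.375 mg/L·hr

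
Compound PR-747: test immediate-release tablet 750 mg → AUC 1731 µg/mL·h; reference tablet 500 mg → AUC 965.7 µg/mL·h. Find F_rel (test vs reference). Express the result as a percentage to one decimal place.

F_rel = (AUC_test/D_test) / (AUC_ref/D_ref)
      = (1731/750) / (965.7/500)
      = 2.308 / 1.9314 = 1.1950 = 119.50%

F_rel = 119.5%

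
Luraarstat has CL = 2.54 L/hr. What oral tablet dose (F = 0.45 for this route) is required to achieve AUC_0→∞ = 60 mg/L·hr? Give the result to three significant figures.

Dose = 339 mg

Dose = CL × AUC_0→∞ / F
     = 2.54 × 60 / 0.45 = 338.667 mg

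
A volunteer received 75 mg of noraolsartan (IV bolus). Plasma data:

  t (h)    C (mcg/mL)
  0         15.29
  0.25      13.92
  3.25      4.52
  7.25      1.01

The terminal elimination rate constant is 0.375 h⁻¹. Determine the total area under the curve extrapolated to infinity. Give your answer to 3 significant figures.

Trapezoidal AUC_0→7.25:
  [0→0.25]: (15.29+13.92)/2 × 0.25 = 3.65125
  [0.25→3.25]: (13.92+4.52)/2 × 3 = 27.66
  [3.25→7.25]: (4.52+1.01)/2 × 4 = 11.06
  Sum = 42.37125 mcg/mL·h
Extrapolated tail: C_last / k_e = 1.01 / 0.375 = 2.693
AUC_0→∞ = 42.37125 + 2.693 = 45.06425 mcg/mL·h

AUC = 45.1 mcg/mL·h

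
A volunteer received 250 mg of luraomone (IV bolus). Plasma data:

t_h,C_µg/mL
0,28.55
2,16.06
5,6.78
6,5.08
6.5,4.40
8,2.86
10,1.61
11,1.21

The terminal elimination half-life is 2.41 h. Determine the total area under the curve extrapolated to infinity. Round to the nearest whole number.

AUC = 103 µg/mL·h

Trapezoidal AUC_0→11:
  [0→2]: (28.55+16.06)/2 × 2 = 44.61
  [2→5]: (16.06+6.78)/2 × 3 = 34.26
  [5→6]: (6.78+5.08)/2 × 1 = 5.93
  [6→6.5]: (5.08+4.40)/2 × 0.5 = 2.37
  [6.5→8]: (4.40+2.86)/2 × 1.5 = 5.445
  [8→10]: (2.86+1.61)/2 × 2 = 4.47
  [10→11]: (1.61+1.21)/2 × 1 = 1.41
  Sum = 98.495 µg/mL·h
k_e = ln2 / t½ = 0.693147 / 2.41 = 0.2876 h^-1
Extrapolated tail: C_last / k_e = 1.21 / 0.2876 = 4.207
AUC_0→∞ = 98.495 + 4.207 = 102.702 µg/mL·h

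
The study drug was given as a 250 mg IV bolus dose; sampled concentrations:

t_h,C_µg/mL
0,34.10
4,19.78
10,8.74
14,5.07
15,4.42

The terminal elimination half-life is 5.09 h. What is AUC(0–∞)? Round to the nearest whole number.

AUC = 258 µg/mL·h

Trapezoidal AUC_0→15:
  [0→4]: (34.10+19.78)/2 × 4 = 107.76
  [4→10]: (19.78+8.74)/2 × 6 = 85.56
  [10→14]: (8.74+5.07)/2 × 4 = 27.62
  [14→15]: (5.07+4.42)/2 × 1 = 4.745
  Sum = 225.685 µg/mL·h
k_e = ln2 / t½ = 0.693147 / 5.09 = 0.1362 h^-1
Extrapolated tail: C_last / k_e = 4.42 / 0.1362 = 32.452
AUC_0→∞ = 225.685 + 32.452 = 258.137 µg/mL·h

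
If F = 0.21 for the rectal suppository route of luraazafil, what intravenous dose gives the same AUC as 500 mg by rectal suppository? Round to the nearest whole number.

Systemic exposure from an extravascular dose = F × D_ev, so the equivalent IV dose is F × D_ev.
D_iv = F × D_ev = 0.21 × 500 = 105 mg

D_iv = 105 mg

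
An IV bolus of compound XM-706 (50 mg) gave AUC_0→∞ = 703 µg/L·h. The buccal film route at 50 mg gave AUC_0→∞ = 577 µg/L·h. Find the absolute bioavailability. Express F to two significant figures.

F = 0.82

F = (AUC_ev / D_ev) / (AUC_iv / D_iv)
  = (577/50) / (703/50)
  = 11.54 / 14.06 = 0.8208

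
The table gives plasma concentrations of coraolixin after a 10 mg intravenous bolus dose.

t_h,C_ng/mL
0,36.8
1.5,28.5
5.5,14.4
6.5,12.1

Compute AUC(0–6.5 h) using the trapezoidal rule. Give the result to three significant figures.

Trapezoidal AUC_0→6.5:
  [0→1.5]: (36.8+28.5)/2 × 1.5 = 48.975
  [1.5→5.5]: (28.5+14.4)/2 × 4 = 85.8
  [5.5→6.5]: (14.4+12.1)/2 × 1 = 13.25
  Sum = 148.025 ng/mL·h

AUC = 148 ng/mL·h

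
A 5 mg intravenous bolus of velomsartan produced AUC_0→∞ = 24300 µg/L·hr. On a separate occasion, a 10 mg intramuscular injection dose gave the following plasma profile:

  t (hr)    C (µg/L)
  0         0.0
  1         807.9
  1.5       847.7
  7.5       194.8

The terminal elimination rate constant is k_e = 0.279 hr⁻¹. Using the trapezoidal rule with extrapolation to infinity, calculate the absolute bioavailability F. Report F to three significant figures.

F = 0.0955

Trapezoidal AUC_0→7.5 (intramuscular injection):
  [0→1]: (0.0+807.9)/2 × 1 = 403.95
  [1→1.5]: (807.9+847.7)/2 × 0.5 = 413.9
  [1.5→7.5]: (847.7+194.8)/2 × 6 = 3127.5
  Sum = 3945.35 µg/L·hr
Tail: C_last/k_e = 194.8/0.279 = 698.208
AUC_0→∞ (intramuscular injection) = 3945.35 + 698.208 = 4643.558 µg/L·hr
F = (AUC_ev/D_ev)/(AUC_iv/D_iv) = (4643.558/10)/(24300/5) = 464.3558/4860 = 0.0955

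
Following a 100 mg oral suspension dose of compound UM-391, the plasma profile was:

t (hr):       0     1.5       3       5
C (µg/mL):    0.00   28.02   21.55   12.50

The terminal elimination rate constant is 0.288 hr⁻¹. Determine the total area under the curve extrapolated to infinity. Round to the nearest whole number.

AUC = 136 µg/mL·hr

Trapezoidal AUC_0→5:
  [0→1.5]: (0.00+28.02)/2 × 1.5 = 21.015
  [1.5→3]: (28.02+21.55)/2 × 1.5 = 37.1775
  [3→5]: (21.55+12.50)/2 × 2 = 34.05
  Sum = 92.2425 µg/mL·hr
Extrapolated tail: C_last / k_e = 12.50 / 0.288 = 43.403
AUC_0→∞ = 92.2425 + 43.403 = 135.6455 µg/mL·hr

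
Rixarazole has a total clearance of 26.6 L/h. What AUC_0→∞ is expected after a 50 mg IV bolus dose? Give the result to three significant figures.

AUC_0→∞ = Dose_iv / CL
        = 50 / 26.6 = 1.8797 mg/L·h

AUC = 1.88 mg/L·h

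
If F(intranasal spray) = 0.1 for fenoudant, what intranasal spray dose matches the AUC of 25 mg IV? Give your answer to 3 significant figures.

For equal systemic exposure: F × D_ev = D_iv
D_ev = D_iv / F = 25 / 0.1 = 250 mg

D_intranasal = 250 mg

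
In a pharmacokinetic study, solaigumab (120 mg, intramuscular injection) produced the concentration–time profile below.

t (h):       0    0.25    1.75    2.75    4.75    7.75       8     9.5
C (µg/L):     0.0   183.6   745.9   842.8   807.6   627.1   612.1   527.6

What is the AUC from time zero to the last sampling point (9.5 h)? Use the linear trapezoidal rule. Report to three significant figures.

Trapezoidal AUC_0→9.5:
  [0→0.25]: (0.0+183.6)/2 × 0.25 = 22.95
  [0.25→1.75]: (183.6+745.9)/2 × 1.5 = 697.125
  [1.75→2.75]: (745.9+842.8)/2 × 1 = 794.35
  [2.75→4.75]: (842.8+807.6)/2 × 2 = 1650.4
  [4.75→7.75]: (807.6+627.1)/2 × 3 = 2152.05
  [7.75→8]: (627.1+612.1)/2 × 0.25 = 154.9
  [8→9.5]: (612.1+527.6)/2 × 1.5 = 854.775
  Sum = 6326.55 µg/L·h

AUC = 6330 µg/L·h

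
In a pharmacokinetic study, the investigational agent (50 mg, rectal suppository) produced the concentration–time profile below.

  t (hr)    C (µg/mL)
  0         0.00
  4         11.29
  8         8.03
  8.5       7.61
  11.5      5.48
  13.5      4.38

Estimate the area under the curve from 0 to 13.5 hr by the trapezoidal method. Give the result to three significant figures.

Trapezoidal AUC_0→13.5:
  [0→4]: (0.00+11.29)/2 × 4 = 22.58
  [4→8]: (11.29+8.03)/2 × 4 = 38.64
  [8→8.5]: (8.03+7.61)/2 × 0.5 = 3.91
  [8.5→11.5]: (7.61+5.48)/2 × 3 = 19.635
  [11.5→13.5]: (5.48+4.38)/2 × 2 = 9.86
  Sum = 94.625 µg/mL·hr

AUC = 94.6 µg/mL·hr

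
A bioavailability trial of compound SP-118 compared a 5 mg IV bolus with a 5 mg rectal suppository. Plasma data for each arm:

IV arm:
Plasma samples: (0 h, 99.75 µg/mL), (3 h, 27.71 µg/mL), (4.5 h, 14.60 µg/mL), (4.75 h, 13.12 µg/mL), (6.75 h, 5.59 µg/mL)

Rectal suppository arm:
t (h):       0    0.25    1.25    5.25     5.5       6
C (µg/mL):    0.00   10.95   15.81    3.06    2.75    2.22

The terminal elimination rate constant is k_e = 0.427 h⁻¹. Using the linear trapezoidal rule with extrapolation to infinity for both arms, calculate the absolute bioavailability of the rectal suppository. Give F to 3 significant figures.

Trapezoidal AUC_0→6.75 (IV):
  [0→3]: (99.75+27.71)/2 × 3 = 191.19
  [3→4.5]: (27.71+14.60)/2 × 1.5 = 31.7325
  [4.5→4.75]: (14.60+13.12)/2 × 0.25 = 3.465
  [4.75→6.75]: (13.12+5.59)/2 × 2 = 18.71
  Sum = 245.0975 µg/mL·h
IV tail: 5.59/0.427 = 13.091; AUC_iv,0→∞ = 245.0975 + 13.091 = 258.1885 µg/mL·h
Trapezoidal AUC_0→6 (rectal suppository):
  [0→0.25]: (0.00+10.95)/2 × 0.25 = 1.36875
  [0.25→1.25]: (10.95+15.81)/2 × 1 = 13.38
  [1.25→5.25]: (15.81+3.06)/2 × 4 = 37.74
  [5.25→5.5]: (3.06+2.75)/2 × 0.25 = 0.72625
  [5.5→6]: (2.75+2.22)/2 × 0.5 = 1.2425
  Sum = 54.4575 µg/mL·h
rectal suppository tail: 2.22/0.427 = 5.199; AUC_ev,0→∞ = 54.4575 + 5.199 = 59.6565 µg/mL·h
F = (AUC_ev/D_ev)/(AUC_iv/D_iv) = (59.6565/5)/(258.1885/5) = 11.9313/51.6377 = 0.2311

F = 0.231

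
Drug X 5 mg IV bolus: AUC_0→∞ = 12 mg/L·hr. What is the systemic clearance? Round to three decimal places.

CL = 0.417 L/hr

CL = Dose_iv / AUC_0→∞
   = 5 / 12 = 0.416667 L/hr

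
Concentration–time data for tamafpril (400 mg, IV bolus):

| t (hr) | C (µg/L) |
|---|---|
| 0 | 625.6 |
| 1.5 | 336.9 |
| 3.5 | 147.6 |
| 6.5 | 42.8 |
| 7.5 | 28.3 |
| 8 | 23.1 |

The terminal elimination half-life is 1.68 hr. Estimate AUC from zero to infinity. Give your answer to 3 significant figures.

AUC = 1600 µg/L·hr

Trapezoidal AUC_0→8:
  [0→1.5]: (625.6+336.9)/2 × 1.5 = 721.875
  [1.5→3.5]: (336.9+147.6)/2 × 2 = 484.5
  [3.5→6.5]: (147.6+42.8)/2 × 3 = 285.6
  [6.5→7.5]: (42.8+28.3)/2 × 1 = 35.55
  [7.5→8]: (28.3+23.1)/2 × 0.5 = 12.85
  Sum = 1540.375 µg/L·hr
k_e = ln2 / t½ = 0.693147 / 1.68 = 0.4126 hr^-1
Extrapolated tail: C_last / k_e = 23.1 / 0.4126 = 55.986
AUC_0→∞ = 1540.375 + 55.986 = 1596.361 µg/L·hr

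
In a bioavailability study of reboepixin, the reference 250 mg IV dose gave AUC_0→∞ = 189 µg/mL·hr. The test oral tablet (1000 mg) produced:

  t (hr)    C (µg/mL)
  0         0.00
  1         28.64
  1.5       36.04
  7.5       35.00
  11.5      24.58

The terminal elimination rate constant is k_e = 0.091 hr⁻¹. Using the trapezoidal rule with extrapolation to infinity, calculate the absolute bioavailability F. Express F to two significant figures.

F = 0.84

Trapezoidal AUC_0→11.5 (oral tablet):
  [0→1]: (0.00+28.64)/2 × 1 = 14.32
  [1→1.5]: (28.64+36.04)/2 × 0.5 = 16.17
  [1.5→7.5]: (36.04+35.00)/2 × 6 = 213.12
  [7.5→11.5]: (35.00+24.58)/2 × 4 = 119.16
  Sum = 362.77 µg/mL·hr
Tail: C_last/k_e = 24.58/0.091 = 270.110
AUC_0→∞ (oral tablet) = 362.77 + 270.110 = 632.88 µg/mL·hr
F = (AUC_ev/D_ev)/(AUC_iv/D_iv) = (632.88/1000)/(189/250) = 0.63288/0.756 = 0.8371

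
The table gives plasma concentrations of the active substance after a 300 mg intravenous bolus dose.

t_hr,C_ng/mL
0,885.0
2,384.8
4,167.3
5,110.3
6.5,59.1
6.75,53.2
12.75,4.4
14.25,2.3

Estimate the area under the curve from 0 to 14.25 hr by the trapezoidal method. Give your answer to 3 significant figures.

Trapezoidal AUC_0→14.25:
  [0→2]: (885.0+384.8)/2 × 2 = 1269.8
  [2→4]: (384.8+167.3)/2 × 2 = 552.1
  [4→5]: (167.3+110.3)/2 × 1 = 138.8
  [5→6.5]: (110.3+59.1)/2 × 1.5 = 127.05
  [6.5→6.75]: (59.1+53.2)/2 × 0.25 = 14.0375
  [6.75→12.75]: (53.2+4.4)/2 × 6 = 172.8
  [12.75→14.25]: (4.4+2.3)/2 × 1.5 = 5.025
  Sum = 2279.6125 ng/mL·hr

AUC = 2280 ng/mL·hr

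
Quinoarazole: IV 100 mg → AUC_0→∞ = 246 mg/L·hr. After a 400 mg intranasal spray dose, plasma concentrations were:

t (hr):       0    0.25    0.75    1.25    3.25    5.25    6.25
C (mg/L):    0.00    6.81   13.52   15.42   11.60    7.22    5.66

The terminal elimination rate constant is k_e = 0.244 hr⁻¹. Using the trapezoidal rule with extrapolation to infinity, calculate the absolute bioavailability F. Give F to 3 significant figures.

Trapezoidal AUC_0→6.25 (intranasal spray):
  [0→0.25]: (0.00+6.81)/2 × 0.25 = 0.85125
  [0.25→0.75]: (6.81+13.52)/2 × 0.5 = 5.0825
  [0.75→1.25]: (13.52+15.42)/2 × 0.5 = 7.235
  [1.25→3.25]: (15.42+11.60)/2 × 2 = 27.02
  [3.25→5.25]: (11.60+7.22)/2 × 2 = 18.82
  [5.25→6.25]: (7.22+5.66)/2 × 1 = 6.44
  Sum = 65.44875 mg/L·hr
Tail: C_last/k_e = 5.66/0.244 = 23.197
AUC_0→∞ (intranasal spray) = 65.44875 + 23.197 = 88.64575 mg/L·hr
F = (AUC_ev/D_ev)/(AUC_iv/D_iv) = (88.64575/400)/(246/100) = 0.221614/2.46 = 0.0901

F = 0.0901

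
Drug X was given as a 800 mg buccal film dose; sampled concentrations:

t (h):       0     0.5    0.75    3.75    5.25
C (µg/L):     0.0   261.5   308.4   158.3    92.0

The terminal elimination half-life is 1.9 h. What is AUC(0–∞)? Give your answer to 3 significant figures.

AUC = 1280 µg/L·h

Trapezoidal AUC_0→5.25:
  [0→0.5]: (0.0+261.5)/2 × 0.5 = 65.375
  [0.5→0.75]: (261.5+308.4)/2 × 0.25 = 71.2375
  [0.75→3.75]: (308.4+158.3)/2 × 3 = 700.05
  [3.75→5.25]: (158.3+92.0)/2 × 1.5 = 187.725
  Sum = 1024.3875 µg/L·h
k_e = ln2 / t½ = 0.693147 / 1.9 = 0.3648 h^-1
Extrapolated tail: C_last / k_e = 92.0 / 0.3648 = 252.193
AUC_0→∞ = 1024.3875 + 252.193 = 1276.5805 µg/L·h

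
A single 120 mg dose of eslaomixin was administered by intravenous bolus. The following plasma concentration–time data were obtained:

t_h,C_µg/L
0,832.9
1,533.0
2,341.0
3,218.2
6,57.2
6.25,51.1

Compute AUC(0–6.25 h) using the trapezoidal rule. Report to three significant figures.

AUC = 1830 µg/L·h

Trapezoidal AUC_0→6.25:
  [0→1]: (832.9+533.0)/2 × 1 = 682.95
  [1→2]: (533.0+341.0)/2 × 1 = 437.0
  [2→3]: (341.0+218.2)/2 × 1 = 279.6
  [3→6]: (218.2+57.2)/2 × 3 = 413.1
  [6→6.25]: (57.2+51.1)/2 × 0.25 = 13.5375
  Sum = 1826.1875 µg/L·h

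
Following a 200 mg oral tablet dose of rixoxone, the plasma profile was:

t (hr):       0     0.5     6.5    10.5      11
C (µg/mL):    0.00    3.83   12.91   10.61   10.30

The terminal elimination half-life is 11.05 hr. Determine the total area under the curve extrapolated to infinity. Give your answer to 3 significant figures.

AUC = 268 µg/mL·hr

Trapezoidal AUC_0→11:
  [0→0.5]: (0.00+3.83)/2 × 0.5 = 0.9575
  [0.5→6.5]: (3.83+12.91)/2 × 6 = 50.22
  [6.5→10.5]: (12.91+10.61)/2 × 4 = 47.04
  [10.5→11]: (10.61+10.30)/2 × 0.5 = 5.2275
  Sum = 103.445 µg/mL·hr
k_e = ln2 / t½ = 0.693147 / 11.05 = 0.0627 hr^-1
Extrapolated tail: C_last / k_e = 10.30 / 0.0627 = 164.274
AUC_0→∞ = 103.445 + 164.274 = 267.719 µg/mL·hr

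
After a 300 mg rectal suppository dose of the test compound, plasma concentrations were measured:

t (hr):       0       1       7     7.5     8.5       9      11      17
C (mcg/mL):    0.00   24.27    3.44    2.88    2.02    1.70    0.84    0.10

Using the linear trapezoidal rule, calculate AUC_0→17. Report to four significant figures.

Trapezoidal AUC_0→17:
  [0→1]: (0.00+24.27)/2 × 1 = 12.135
  [1→7]: (24.27+3.44)/2 × 6 = 83.13
  [7→7.5]: (3.44+2.88)/2 × 0.5 = 1.58
  [7.5→8.5]: (2.88+2.02)/2 × 1 = 2.45
  [8.5→9]: (2.02+1.70)/2 × 0.5 = 0.93
  [9→11]: (1.70+0.84)/2 × 2 = 2.54
  [11→17]: (0.84+0.10)/2 × 6 = 2.82
  Sum = 105.585 mcg/mL·hr

AUC = 105.6 mcg/mL·hr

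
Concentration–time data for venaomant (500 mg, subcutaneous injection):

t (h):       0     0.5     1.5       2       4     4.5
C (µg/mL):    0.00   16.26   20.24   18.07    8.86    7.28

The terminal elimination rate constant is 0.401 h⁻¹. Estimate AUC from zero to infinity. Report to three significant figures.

Trapezoidal AUC_0→4.5:
  [0→0.5]: (0.00+16.26)/2 × 0.5 = 4.065
  [0.5→1.5]: (16.26+20.24)/2 × 1 = 18.25
  [1.5→2]: (20.24+18.07)/2 × 0.5 = 9.5775
  [2→4]: (18.07+8.86)/2 × 2 = 26.93
  [4→4.5]: (8.86+7.28)/2 × 0.5 = 4.035
  Sum = 62.8575 µg/mL·h
Extrapolated tail: C_last / k_e = 7.28 / 0.401 = 18.155
AUC_0→∞ = 62.8575 + 18.155 = 81.0125 µg/mL·h

AUC = 81.0 µg/mL·h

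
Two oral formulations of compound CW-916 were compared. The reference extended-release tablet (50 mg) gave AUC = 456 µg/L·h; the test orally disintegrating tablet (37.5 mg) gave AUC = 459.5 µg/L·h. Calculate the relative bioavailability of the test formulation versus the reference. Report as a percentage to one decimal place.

F_rel = (AUC_test/D_test) / (AUC_ref/D_ref)
      = (459.5/37.5) / (456/50)
      = 12.2533 / 9.12 = 1.3436 = 134.36%

F_rel = 134.4%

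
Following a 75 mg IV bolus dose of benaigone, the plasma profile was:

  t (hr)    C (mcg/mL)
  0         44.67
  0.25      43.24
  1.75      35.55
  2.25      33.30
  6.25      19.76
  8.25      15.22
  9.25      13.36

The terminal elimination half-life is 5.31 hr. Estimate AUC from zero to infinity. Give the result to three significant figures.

Trapezoidal AUC_0→9.25:
  [0→0.25]: (44.67+43.24)/2 × 0.25 = 10.98875
  [0.25→1.75]: (43.24+35.55)/2 × 1.5 = 59.0925
  [1.75→2.25]: (35.55+33.30)/2 × 0.5 = 17.2125
  [2.25→6.25]: (33.30+19.76)/2 × 4 = 106.12
  [6.25→8.25]: (19.76+15.22)/2 × 2 = 34.98
  [8.25→9.25]: (15.22+13.36)/2 × 1 = 14.29
  Sum = 242.68375 mcg/mL·hr
k_e = ln2 / t½ = 0.693147 / 5.31 = 0.1305 hr^-1
Extrapolated tail: C_last / k_e = 13.36 / 0.1305 = 102.375
AUC_0→∞ = 242.68375 + 102.375 = 345.05875 mcg/mL·hr

AUC = 345 mcg/mL·hr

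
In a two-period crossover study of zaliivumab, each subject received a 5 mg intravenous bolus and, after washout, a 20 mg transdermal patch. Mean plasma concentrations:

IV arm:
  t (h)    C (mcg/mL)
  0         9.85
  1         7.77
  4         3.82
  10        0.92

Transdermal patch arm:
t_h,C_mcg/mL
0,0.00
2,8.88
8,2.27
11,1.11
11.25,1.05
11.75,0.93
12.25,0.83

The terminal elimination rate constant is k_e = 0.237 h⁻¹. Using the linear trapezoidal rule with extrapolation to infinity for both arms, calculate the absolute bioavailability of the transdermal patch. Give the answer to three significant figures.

F = 0.294

Trapezoidal AUC_0→10 (IV):
  [0→1]: (9.85+7.77)/2 × 1 = 8.81
  [1→4]: (7.77+3.82)/2 × 3 = 17.385
  [4→10]: (3.82+0.92)/2 × 6 = 14.22
  Sum = 40.415 mcg/mL·h
IV tail: 0.92/0.237 = 3.882; AUC_iv,0→∞ = 40.415 + 3.882 = 44.297 mcg/mL·h
Trapezoidal AUC_0→12.25 (transdermal patch):
  [0→2]: (0.00+8.88)/2 × 2 = 8.88
  [2→8]: (8.88+2.27)/2 × 6 = 33.45
  [8→11]: (2.27+1.11)/2 × 3 = 5.07
  [11→11.25]: (1.11+1.05)/2 × 0.25 = 0.27
  [11.25→11.75]: (1.05+0.93)/2 × 0.5 = 0.495
  [11.75→12.25]: (0.93+0.83)/2 × 0.5 = 0.44
  Sum = 48.605 mcg/mL·h
transdermal patch tail: 0.83/0.237 = 3.502; AUC_ev,0→∞ = 48.605 + 3.502 = 52.107 mcg/mL·h
F = (AUC_ev/D_ev)/(AUC_iv/D_iv) = (52.107/20)/(44.297/5) = 2.60535/8.8594 = 0.2941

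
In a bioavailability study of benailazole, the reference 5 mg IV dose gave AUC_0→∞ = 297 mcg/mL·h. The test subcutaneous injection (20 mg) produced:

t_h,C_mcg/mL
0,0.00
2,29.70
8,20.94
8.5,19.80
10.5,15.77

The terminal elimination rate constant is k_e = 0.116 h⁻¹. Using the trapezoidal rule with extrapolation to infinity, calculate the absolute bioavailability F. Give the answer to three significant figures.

F = 0.306

Trapezoidal AUC_0→10.5 (subcutaneous injection):
  [0→2]: (0.00+29.70)/2 × 2 = 29.7
  [2→8]: (29.70+20.94)/2 × 6 = 151.92
  [8→8.5]: (20.94+19.80)/2 × 0.5 = 10.185
  [8.5→10.5]: (19.80+15.77)/2 × 2 = 35.57
  Sum = 227.375 mcg/mL·h
Tail: C_last/k_e = 15.77/0.116 = 135.948
AUC_0→∞ (subcutaneous injection) = 227.375 + 135.948 = 363.323 mcg/mL·h
F = (AUC_ev/D_ev)/(AUC_iv/D_iv) = (363.323/20)/(297/5) = 18.16615/59.4 = 0.3058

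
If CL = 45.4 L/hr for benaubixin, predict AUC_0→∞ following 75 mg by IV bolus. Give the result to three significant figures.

AUC_0→∞ = Dose_iv / CL
        = 75 / 45.4 = 1.65198 mg/L·hr

AUC = 1.65 mg/L·hr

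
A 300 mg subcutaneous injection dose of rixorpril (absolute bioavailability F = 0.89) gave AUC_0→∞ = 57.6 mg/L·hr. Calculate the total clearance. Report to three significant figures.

CL = F × Dose / AUC_0→∞
   = 0.89 × 300 / 57.6 = 4.63542 L/hr

CL = 4.64 L/hr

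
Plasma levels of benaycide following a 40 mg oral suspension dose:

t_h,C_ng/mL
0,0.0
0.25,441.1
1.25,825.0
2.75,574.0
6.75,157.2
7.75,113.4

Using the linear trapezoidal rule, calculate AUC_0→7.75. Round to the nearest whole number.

AUC = 3335 ng/mL·h

Trapezoidal AUC_0→7.75:
  [0→0.25]: (0.0+441.1)/2 × 0.25 = 55.1375
  [0.25→1.25]: (441.1+825.0)/2 × 1 = 633.05
  [1.25→2.75]: (825.0+574.0)/2 × 1.5 = 1049.25
  [2.75→6.75]: (574.0+157.2)/2 × 4 = 1462.4
  [6.75→7.75]: (157.2+113.4)/2 × 1 = 135.3
  Sum = 3335.1375 ng/mL·h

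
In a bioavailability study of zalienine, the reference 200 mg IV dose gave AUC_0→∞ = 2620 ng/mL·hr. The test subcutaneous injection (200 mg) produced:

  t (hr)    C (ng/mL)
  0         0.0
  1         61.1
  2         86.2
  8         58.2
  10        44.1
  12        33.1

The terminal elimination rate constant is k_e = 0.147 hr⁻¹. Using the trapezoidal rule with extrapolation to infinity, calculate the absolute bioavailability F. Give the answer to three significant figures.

Trapezoidal AUC_0→12 (subcutaneous injection):
  [0→1]: (0.0+61.1)/2 × 1 = 30.55
  [1→2]: (61.1+86.2)/2 × 1 = 73.65
  [2→8]: (86.2+58.2)/2 × 6 = 433.2
  [8→10]: (58.2+44.1)/2 × 2 = 102.3
  [10→12]: (44.1+33.1)/2 × 2 = 77.2
  Sum = 716.9 ng/mL·hr
Tail: C_last/k_e = 33.1/0.147 = 225.170
AUC_0→∞ (subcutaneous injection) = 716.9 + 225.170 = 942.07 ng/mL·hr
F = (AUC_ev/D_ev)/(AUC_iv/D_iv) = (942.07/200)/(2620/200) = 4.71035/13.1 = 0.3596

F = 0.360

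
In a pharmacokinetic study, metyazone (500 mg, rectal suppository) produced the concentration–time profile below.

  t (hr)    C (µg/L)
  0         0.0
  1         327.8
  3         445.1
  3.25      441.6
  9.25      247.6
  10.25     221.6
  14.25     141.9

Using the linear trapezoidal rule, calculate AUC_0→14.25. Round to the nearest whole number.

Trapezoidal AUC_0→14.25:
  [0→1]: (0.0+327.8)/2 × 1 = 163.9
  [1→3]: (327.8+445.1)/2 × 2 = 772.9
  [3→3.25]: (445.1+441.6)/2 × 0.25 = 110.8375
  [3.25→9.25]: (441.6+247.6)/2 × 6 = 2067.6
  [9.25→10.25]: (247.6+221.6)/2 × 1 = 234.6
  [10.25→14.25]: (221.6+141.9)/2 × 4 = 727.0
  Sum = 4076.8375 µg/L·hr

AUC = 4077 µg/L·hr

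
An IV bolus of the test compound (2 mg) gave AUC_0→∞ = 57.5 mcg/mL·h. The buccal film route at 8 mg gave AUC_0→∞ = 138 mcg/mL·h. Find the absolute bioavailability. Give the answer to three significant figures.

F = (AUC_ev / D_ev) / (AUC_iv / D_iv)
  = (138/8) / (57.5/2)
  = 17.25 / 28.75 = 0.6000

F = 0.600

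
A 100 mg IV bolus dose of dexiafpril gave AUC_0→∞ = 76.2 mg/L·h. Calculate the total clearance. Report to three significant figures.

CL = 1.31 L/h

CL = Dose_iv / AUC_0→∞
   = 100 / 76.2 = 1.31234 L/h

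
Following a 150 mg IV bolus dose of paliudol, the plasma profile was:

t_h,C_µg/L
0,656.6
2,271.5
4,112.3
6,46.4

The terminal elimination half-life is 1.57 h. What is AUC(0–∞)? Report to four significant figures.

Trapezoidal AUC_0→6:
  [0→2]: (656.6+271.5)/2 × 2 = 928.1
  [2→4]: (271.5+112.3)/2 × 2 = 383.8
  [4→6]: (112.3+46.4)/2 × 2 = 158.7
  Sum = 1470.6 µg/L·h
k_e = ln2 / t½ = 0.693147 / 1.57 = 0.4415 h^-1
Extrapolated tail: C_last / k_e = 46.4 / 0.4415 = 105.096
AUC_0→∞ = 1470.6 + 105.096 = 1575.696 µg/L·h

AUC = 1576 µg/L·h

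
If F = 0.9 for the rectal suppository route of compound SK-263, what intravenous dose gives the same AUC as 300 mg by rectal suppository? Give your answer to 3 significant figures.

D_iv = 270 mg

Systemic exposure from an extravascular dose = F × D_ev, so the equivalent IV dose is F × D_ev.
D_iv = F × D_ev = 0.9 × 300 = 270 mg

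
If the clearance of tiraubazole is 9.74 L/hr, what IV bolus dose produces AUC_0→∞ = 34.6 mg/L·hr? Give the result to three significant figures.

Dose_iv = CL × AUC_0→∞
     = 9.74 × 34.6 = 337.004 mg

Dose = 337 mg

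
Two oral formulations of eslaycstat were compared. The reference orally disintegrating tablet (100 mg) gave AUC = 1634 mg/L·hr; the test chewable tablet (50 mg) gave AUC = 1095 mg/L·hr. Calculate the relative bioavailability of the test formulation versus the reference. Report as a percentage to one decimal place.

F_rel = 134.0%

F_rel = (AUC_test/D_test) / (AUC_ref/D_ref)
      = (1095/50) / (1634/100)
      = 21.9 / 16.34 = 1.3403 = 134.03%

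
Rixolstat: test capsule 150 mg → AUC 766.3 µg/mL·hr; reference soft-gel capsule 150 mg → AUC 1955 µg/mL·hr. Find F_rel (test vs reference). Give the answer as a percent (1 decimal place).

F_rel = 39.2%

F_rel = (AUC_test/D_test) / (AUC_ref/D_ref)
      = (766.3/150) / (1955/150)
      = 5.10867 / 13.0333 = 0.3920 = 39.20%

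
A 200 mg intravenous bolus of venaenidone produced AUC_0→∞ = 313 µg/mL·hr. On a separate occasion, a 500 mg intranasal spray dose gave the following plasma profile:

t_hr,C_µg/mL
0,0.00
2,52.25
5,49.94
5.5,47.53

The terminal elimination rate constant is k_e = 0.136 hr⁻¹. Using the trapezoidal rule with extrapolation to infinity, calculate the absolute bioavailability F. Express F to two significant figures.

F = 0.74

Trapezoidal AUC_0→5.5 (intranasal spray):
  [0→2]: (0.00+52.25)/2 × 2 = 52.25
  [2→5]: (52.25+49.94)/2 × 3 = 153.285
  [5→5.5]: (49.94+47.53)/2 × 0.5 = 24.3675
  Sum = 229.9025 µg/mL·hr
Tail: C_last/k_e = 47.53/0.136 = 349.485
AUC_0→∞ (intranasal spray) = 229.9025 + 349.485 = 579.3875 µg/mL·hr
F = (AUC_ev/D_ev)/(AUC_iv/D_iv) = (579.3875/500)/(313/200) = 1.158775/1.565 = 0.7404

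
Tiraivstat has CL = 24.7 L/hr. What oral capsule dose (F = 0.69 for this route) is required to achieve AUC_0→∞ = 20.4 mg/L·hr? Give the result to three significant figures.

Dose = 730 mg

Dose = CL × AUC_0→∞ / F
     = 24.7 × 20.4 / 0.69 = 730.261 mg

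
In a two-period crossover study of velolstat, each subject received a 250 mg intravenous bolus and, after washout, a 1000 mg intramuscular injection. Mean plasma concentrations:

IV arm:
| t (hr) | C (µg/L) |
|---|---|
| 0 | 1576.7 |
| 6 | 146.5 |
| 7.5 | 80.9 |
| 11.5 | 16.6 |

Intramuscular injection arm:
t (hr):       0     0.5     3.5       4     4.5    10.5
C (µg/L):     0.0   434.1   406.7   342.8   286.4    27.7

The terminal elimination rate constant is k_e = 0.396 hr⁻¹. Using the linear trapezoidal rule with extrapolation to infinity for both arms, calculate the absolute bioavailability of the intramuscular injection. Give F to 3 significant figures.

F = 0.122

Trapezoidal AUC_0→11.5 (IV):
  [0→6]: (1576.7+146.5)/2 × 6 = 5169.6
  [6→7.5]: (146.5+80.9)/2 × 1.5 = 170.55
  [7.5→11.5]: (80.9+16.6)/2 × 4 = 195.0
  Sum = 5535.15 µg/L·hr
IV tail: 16.6/0.396 = 41.919; AUC_iv,0→∞ = 5535.15 + 41.919 = 5577.069 µg/L·hr
Trapezoidal AUC_0→10.5 (intramuscular injection):
  [0→0.5]: (0.0+434.1)/2 × 0.5 = 108.525
  [0.5→3.5]: (434.1+406.7)/2 × 3 = 1261.2
  [3.5→4]: (406.7+342.8)/2 × 0.5 = 187.375
  [4→4.5]: (342.8+286.4)/2 × 0.5 = 157.3
  [4.5→10.5]: (286.4+27.7)/2 × 6 = 942.3
  Sum = 2656.7 µg/L·hr
intramuscular injection tail: 27.7/0.396 = 69.949; AUC_ev,0→∞ = 2656.7 + 69.949 = 2726.649 µg/L·hr
F = (AUC_ev/D_ev)/(AUC_iv/D_iv) = (2726.649/1000)/(5577.069/250) = 2.726649/22.308276 = 0.1222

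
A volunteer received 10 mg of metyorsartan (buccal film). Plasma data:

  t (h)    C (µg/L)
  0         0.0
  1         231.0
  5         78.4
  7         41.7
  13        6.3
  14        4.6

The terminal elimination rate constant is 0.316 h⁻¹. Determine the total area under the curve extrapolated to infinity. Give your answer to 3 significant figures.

AUC = 1020 µg/L·h

Trapezoidal AUC_0→14:
  [0→1]: (0.0+231.0)/2 × 1 = 115.5
  [1→5]: (231.0+78.4)/2 × 4 = 618.8
  [5→7]: (78.4+41.7)/2 × 2 = 120.1
  [7→13]: (41.7+6.3)/2 × 6 = 144.0
  [13→14]: (6.3+4.6)/2 × 1 = 5.45
  Sum = 1003.85 µg/L·h
Extrapolated tail: C_last / k_e = 4.6 / 0.316 = 14.557
AUC_0→∞ = 1003.85 + 14.557 = 1018.407 µg/L·h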